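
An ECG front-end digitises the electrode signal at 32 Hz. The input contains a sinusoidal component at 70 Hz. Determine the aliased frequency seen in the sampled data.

6 Hz

70 Hz mod fs = 6 Hz.
6 Hz ≤ fs/2 = 16 Hz, appears at 6 Hz.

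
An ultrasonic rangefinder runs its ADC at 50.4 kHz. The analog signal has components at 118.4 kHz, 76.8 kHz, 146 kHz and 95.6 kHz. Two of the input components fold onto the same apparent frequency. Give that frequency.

fs/2 = 25.2 kHz.
118.4 kHz mod fs = 17.6 kHz.
17.6 kHz ≤ fs/2 = 25.2 kHz, appears at 17.6 kHz.
76.8 kHz mod fs = 26.4 kHz.
26.4 kHz > fs/2 = 25.2 kHz, folds to fs − 26.4 kHz = 24 kHz.
146 kHz mod fs = 45.2 kHz.
45.2 kHz > fs/2 = 25.2 kHz, folds to fs − 45.2 kHz = 5.2 kHz.
95.6 kHz mod fs = 45.2 kHz.
45.2 kHz > fs/2 = 25.2 kHz, folds to fs − 45.2 kHz = 5.2 kHz.
95.6 kHz and 146 kHz both map to 5.2 kHz.

5.2 kHz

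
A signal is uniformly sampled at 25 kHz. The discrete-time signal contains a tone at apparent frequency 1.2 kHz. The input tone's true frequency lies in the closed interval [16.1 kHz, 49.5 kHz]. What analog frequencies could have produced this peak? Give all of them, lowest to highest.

Frequencies that alias to 1.2 kHz are k·fs ± 1.2 kHz for integer k ≥ 0.
k=0: 1.2 kHz.
k=1: 23.8 kHz, 26.2 kHz.
k=2: 48.8 kHz, 51.2 kHz.
k=3: 73.8 kHz, 76.2 kHz.
Within [16.1 kHz, 49.5 kHz]: 23.8 kHz, 26.2 kHz, 48.8 kHz.

23.8 kHz, 26.2 kHz, 48.8 kHz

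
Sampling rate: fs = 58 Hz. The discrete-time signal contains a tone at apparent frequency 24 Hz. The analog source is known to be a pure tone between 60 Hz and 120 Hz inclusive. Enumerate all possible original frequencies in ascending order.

82 Hz, 92 Hz

Frequencies that alias to 24 Hz are k·fs ± 24 Hz for integer k ≥ 0.
k=0: 24 Hz.
k=1: 34 Hz, 82 Hz.
k=2: 92 Hz, 140 Hz.
k=3: 150 Hz, 198 Hz.
Within [60 Hz, 120 Hz]: 82 Hz, 92 Hz.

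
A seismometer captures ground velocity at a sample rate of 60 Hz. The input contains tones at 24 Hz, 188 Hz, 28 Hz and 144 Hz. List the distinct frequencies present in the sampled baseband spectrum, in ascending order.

8 Hz, 24 Hz, 28 Hz

fs/2 = 30 Hz.
24 Hz ≤ fs/2 = 30 Hz, passes unchanged.
188 Hz mod fs = 8 Hz.
8 Hz ≤ fs/2 = 30 Hz, appears at 8 Hz.
28 Hz ≤ fs/2 = 30 Hz, passes unchanged.
144 Hz mod fs = 24 Hz.
24 Hz ≤ fs/2 = 30 Hz, appears at 24 Hz.
Distinct values: {8 Hz, 24 Hz, 28 Hz}.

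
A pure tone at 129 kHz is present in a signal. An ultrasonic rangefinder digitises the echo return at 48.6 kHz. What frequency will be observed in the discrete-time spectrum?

129 kHz mod fs = 31.8 kHz.
31.8 kHz > fs/2 = 24.3 kHz, folds to fs − 31.8 kHz = 16.8 kHz.

16.8 kHz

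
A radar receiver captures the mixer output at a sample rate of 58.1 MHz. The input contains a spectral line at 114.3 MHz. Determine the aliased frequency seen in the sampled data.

1.9 MHz

114.3 MHz mod fs = 56.2 MHz.
56.2 MHz > fs/2 = 29.05 MHz, folds to fs − 56.2 MHz = 1.9 MHz.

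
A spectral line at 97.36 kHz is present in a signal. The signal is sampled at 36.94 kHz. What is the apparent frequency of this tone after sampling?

13.46 kHz

97.36 kHz mod fs = 23.48 kHz.
23.48 kHz > fs/2 = 18.47 kHz, folds to fs − 23.48 kHz = 13.46 kHz.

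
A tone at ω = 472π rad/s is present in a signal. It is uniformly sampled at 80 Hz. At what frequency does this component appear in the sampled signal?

4 Hz

ω = 472π rad/s → f = ω/(2π) = 236 Hz.
236 Hz mod fs = 76 Hz.
76 Hz > fs/2 = 40 Hz, folds to fs − 76 Hz = 4 Hz.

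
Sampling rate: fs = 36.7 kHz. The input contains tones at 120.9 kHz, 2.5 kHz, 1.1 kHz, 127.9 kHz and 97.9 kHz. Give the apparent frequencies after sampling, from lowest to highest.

1.1 kHz, 2.5 kHz, 10.8 kHz, 12.2 kHz, 17.8 kHz

fs/2 = 18.35 kHz.
120.9 kHz mod fs = 10.8 kHz.
10.8 kHz ≤ fs/2 = 18.35 kHz, appears at 10.8 kHz.
2.5 kHz ≤ fs/2 = 18.35 kHz, passes unchanged.
1.1 kHz ≤ fs/2 = 18.35 kHz, passes unchanged.
127.9 kHz mod fs = 17.8 kHz.
17.8 kHz ≤ fs/2 = 18.35 kHz, appears at 17.8 kHz.
97.9 kHz mod fs = 24.5 kHz.
24.5 kHz > fs/2 = 18.35 kHz, folds to fs − 24.5 kHz = 12.2 kHz.
Distinct values: {1.1 kHz, 2.5 kHz, 10.8 kHz, 12.2 kHz, 17.8 kHz}.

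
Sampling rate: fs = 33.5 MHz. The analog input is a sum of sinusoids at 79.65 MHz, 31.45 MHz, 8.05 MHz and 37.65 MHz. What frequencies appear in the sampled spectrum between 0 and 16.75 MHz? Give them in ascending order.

fs/2 = 16.75 MHz.
79.65 MHz mod fs = 12.65 MHz.
12.65 MHz ≤ fs/2 = 16.75 MHz, appears at 12.65 MHz.
31.45 MHz > fs/2 = 16.75 MHz, folds to fs − 31.45 MHz = 2.05 MHz.
8.05 MHz ≤ fs/2 = 16.75 MHz, passes unchanged.
37.65 MHz mod fs = 4.15 MHz.
4.15 MHz ≤ fs/2 = 16.75 MHz, appears at 4.15 MHz.
Distinct values: {2.05 MHz, 4.15 MHz, 8.05 MHz, 12.65 MHz}.

2.05 MHz, 4.15 MHz, 8.05 MHz, 12.65 MHz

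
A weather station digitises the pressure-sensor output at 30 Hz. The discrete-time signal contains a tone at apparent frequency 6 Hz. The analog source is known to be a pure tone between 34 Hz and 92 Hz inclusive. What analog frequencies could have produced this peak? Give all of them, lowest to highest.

Frequencies that alias to 6 Hz are k·fs ± 6 Hz for integer k ≥ 0.
k=0: 6 Hz.
k=1: 24 Hz, 36 Hz.
k=2: 54 Hz, 66 Hz.
k=3: 84 Hz, 96 Hz.
k=4: 114 Hz, 126 Hz.
Within [34 Hz, 92 Hz]: 36 Hz, 54 Hz, 66 Hz, 84 Hz.

36 Hz, 54 Hz, 66 Hz, 84 Hz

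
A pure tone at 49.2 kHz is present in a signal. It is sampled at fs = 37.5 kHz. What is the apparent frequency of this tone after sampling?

11.7 kHz

49.2 kHz mod fs = 11.7 kHz.
11.7 kHz ≤ fs/2 = 18.75 kHz, appears at 11.7 kHz.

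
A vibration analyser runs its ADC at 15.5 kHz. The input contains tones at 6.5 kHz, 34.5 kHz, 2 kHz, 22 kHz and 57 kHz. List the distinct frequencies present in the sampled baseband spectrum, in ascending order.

fs/2 = 7.75 kHz.
6.5 kHz ≤ fs/2 = 7.75 kHz, passes unchanged.
34.5 kHz mod fs = 3.5 kHz.
3.5 kHz ≤ fs/2 = 7.75 kHz, appears at 3.5 kHz.
2 kHz ≤ fs/2 = 7.75 kHz, passes unchanged.
22 kHz mod fs = 6.5 kHz.
6.5 kHz ≤ fs/2 = 7.75 kHz, appears at 6.5 kHz.
57 kHz mod fs = 10.5 kHz.
10.5 kHz > fs/2 = 7.75 kHz, folds to fs − 10.5 kHz = 5 kHz.
Distinct values: {2 kHz, 3.5 kHz, 5 kHz, 6.5 kHz}.

2 kHz, 3.5 kHz, 5 kHz, 6.5 kHz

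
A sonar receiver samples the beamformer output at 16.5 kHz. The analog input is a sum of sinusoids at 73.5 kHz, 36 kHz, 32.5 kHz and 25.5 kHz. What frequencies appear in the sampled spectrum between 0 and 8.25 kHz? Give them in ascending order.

0.5 kHz, 3 kHz, 7.5 kHz

fs/2 = 8.25 kHz.
73.5 kHz mod fs = 7.5 kHz.
7.5 kHz ≤ fs/2 = 8.25 kHz, appears at 7.5 kHz.
36 kHz mod fs = 3 kHz.
3 kHz ≤ fs/2 = 8.25 kHz, appears at 3 kHz.
32.5 kHz mod fs = 16 kHz.
16 kHz > fs/2 = 8.25 kHz, folds to fs − 16 kHz = 0.5 kHz.
25.5 kHz mod fs = 9 kHz.
9 kHz > fs/2 = 8.25 kHz, folds to fs − 9 kHz = 7.5 kHz.
Distinct values: {0.5 kHz, 3 kHz, 7.5 kHz}.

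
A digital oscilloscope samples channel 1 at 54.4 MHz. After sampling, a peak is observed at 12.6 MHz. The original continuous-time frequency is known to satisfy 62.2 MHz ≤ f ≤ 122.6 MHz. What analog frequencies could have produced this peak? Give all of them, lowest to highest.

Frequencies that alias to 12.6 MHz are k·fs ± 12.6 MHz for integer k ≥ 0.
k=0: 12.6 MHz.
k=1: 41.8 MHz, 67 MHz.
k=2: 96.2 MHz, 121.4 MHz.
k=3: 150.6 MHz, 175.8 MHz.
Within [62.2 MHz, 122.6 MHz]: 67 MHz, 96.2 MHz, 121.4 MHz.

67 MHz, 96.2 MHz, 121.4 MHz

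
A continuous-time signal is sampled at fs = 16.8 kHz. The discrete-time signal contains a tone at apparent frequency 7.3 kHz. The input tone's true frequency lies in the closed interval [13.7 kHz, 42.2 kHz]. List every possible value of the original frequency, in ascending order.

Frequencies that alias to 7.3 kHz are k·fs ± 7.3 kHz for integer k ≥ 0.
k=0: 7.3 kHz.
k=1: 9.5 kHz, 24.1 kHz.
k=2: 26.3 kHz, 40.9 kHz.
k=3: 43.1 kHz, 57.7 kHz.
Within [13.7 kHz, 42.2 kHz]: 24.1 kHz, 26.3 kHz, 40.9 kHz.

24.1 kHz, 26.3 kHz, 40.9 kHz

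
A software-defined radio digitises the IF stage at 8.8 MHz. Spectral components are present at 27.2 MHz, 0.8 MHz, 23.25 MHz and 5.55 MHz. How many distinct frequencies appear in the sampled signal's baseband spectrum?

fs/2 = 4.4 MHz.
27.2 MHz mod fs = 0.8 MHz.
0.8 MHz ≤ fs/2 = 4.4 MHz, appears at 0.8 MHz.
0.8 MHz ≤ fs/2 = 4.4 MHz, passes unchanged.
23.25 MHz mod fs = 5.65 MHz.
5.65 MHz > fs/2 = 4.4 MHz, folds to fs − 5.65 MHz = 3.15 MHz.
5.55 MHz > fs/2 = 4.4 MHz, folds to fs − 5.55 MHz = 3.25 MHz.
Distinct values: {0.8 MHz, 3.15 MHz, 3.25 MHz} → 3.

3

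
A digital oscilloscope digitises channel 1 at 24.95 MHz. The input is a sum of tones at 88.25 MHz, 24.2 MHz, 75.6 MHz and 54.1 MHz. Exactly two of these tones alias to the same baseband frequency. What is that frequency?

fs/2 = 12.475 MHz.
88.25 MHz mod fs = 13.4 MHz.
13.4 MHz > fs/2 = 12.475 MHz, folds to fs − 13.4 MHz = 11.55 MHz.
24.2 MHz > fs/2 = 12.475 MHz, folds to fs − 24.2 MHz = 0.75 MHz.
75.6 MHz mod fs = 0.75 MHz.
0.75 MHz ≤ fs/2 = 12.475 MHz, appears at 0.75 MHz.
54.1 MHz mod fs = 4.2 MHz.
4.2 MHz ≤ fs/2 = 12.475 MHz, appears at 4.2 MHz.
24.2 MHz and 75.6 MHz both map to 0.75 MHz.

0.75 MHz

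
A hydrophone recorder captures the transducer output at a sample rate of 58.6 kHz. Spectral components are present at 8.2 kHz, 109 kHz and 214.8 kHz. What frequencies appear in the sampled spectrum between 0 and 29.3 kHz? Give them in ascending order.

fs/2 = 29.3 kHz.
8.2 kHz ≤ fs/2 = 29.3 kHz, passes unchanged.
109 kHz mod fs = 50.4 kHz.
50.4 kHz > fs/2 = 29.3 kHz, folds to fs − 50.4 kHz = 8.2 kHz.
214.8 kHz mod fs = 39 kHz.
39 kHz > fs/2 = 29.3 kHz, folds to fs − 39 kHz = 19.6 kHz.
Distinct values: {8.2 kHz, 19.6 kHz}.

8.2 kHz, 19.6 kHz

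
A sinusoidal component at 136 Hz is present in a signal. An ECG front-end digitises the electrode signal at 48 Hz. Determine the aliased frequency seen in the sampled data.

8 Hz

136 Hz mod fs = 40 Hz.
40 Hz > fs/2 = 24 Hz, folds to fs − 40 Hz = 8 Hz.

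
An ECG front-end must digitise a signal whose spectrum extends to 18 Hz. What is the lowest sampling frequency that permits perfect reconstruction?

Nyquist rate = 2 × 18 Hz = 36 Hz.

36 Hz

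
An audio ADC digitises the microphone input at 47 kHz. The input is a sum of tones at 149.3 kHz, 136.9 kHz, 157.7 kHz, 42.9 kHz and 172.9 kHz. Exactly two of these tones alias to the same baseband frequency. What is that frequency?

4.1 kHz

fs/2 = 23.5 kHz.
149.3 kHz mod fs = 8.3 kHz.
8.3 kHz ≤ fs/2 = 23.5 kHz, appears at 8.3 kHz.
136.9 kHz mod fs = 42.9 kHz.
42.9 kHz > fs/2 = 23.5 kHz, folds to fs − 42.9 kHz = 4.1 kHz.
157.7 kHz mod fs = 16.7 kHz.
16.7 kHz ≤ fs/2 = 23.5 kHz, appears at 16.7 kHz.
42.9 kHz > fs/2 = 23.5 kHz, folds to fs − 42.9 kHz = 4.1 kHz.
172.9 kHz mod fs = 31.9 kHz.
31.9 kHz > fs/2 = 23.5 kHz, folds to fs − 31.9 kHz = 15.1 kHz.
42.9 kHz and 136.9 kHz both map to 4.1 kHz.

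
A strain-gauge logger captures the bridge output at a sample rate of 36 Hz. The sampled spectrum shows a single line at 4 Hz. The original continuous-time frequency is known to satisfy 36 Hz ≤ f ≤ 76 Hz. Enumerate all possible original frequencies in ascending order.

40 Hz, 68 Hz, 76 Hz

Frequencies that alias to 4 Hz are k·fs ± 4 Hz for integer k ≥ 0.
k=0: 4 Hz.
k=1: 32 Hz, 40 Hz.
k=2: 68 Hz, 76 Hz.
k=3: 104 Hz, 112 Hz.
Within [36 Hz, 76 Hz]: 40 Hz, 68 Hz, 76 Hz.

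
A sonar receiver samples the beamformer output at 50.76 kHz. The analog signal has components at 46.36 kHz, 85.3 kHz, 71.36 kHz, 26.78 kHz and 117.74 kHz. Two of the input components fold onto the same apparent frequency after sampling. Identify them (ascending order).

fs/2 = 25.38 kHz.
46.36 kHz > fs/2 = 25.38 kHz, folds to fs − 46.36 kHz = 4.4 kHz.
85.3 kHz mod fs = 34.54 kHz.
34.54 kHz > fs/2 = 25.38 kHz, folds to fs − 34.54 kHz = 16.22 kHz.
71.36 kHz mod fs = 20.6 kHz.
20.6 kHz ≤ fs/2 = 25.38 kHz, appears at 20.6 kHz.
26.78 kHz > fs/2 = 25.38 kHz, folds to fs − 26.78 kHz = 23.98 kHz.
117.74 kHz mod fs = 16.22 kHz.
16.22 kHz ≤ fs/2 = 25.38 kHz, appears at 16.22 kHz.
85.3 kHz and 117.74 kHz both map to 16.22 kHz.

85.3 kHz, 117.74 kHz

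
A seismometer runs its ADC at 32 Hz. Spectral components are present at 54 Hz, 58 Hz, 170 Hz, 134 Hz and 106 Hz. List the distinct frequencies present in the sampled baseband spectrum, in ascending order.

6 Hz, 10 Hz

fs/2 = 16 Hz.
54 Hz mod fs = 22 Hz.
22 Hz > fs/2 = 16 Hz, folds to fs − 22 Hz = 10 Hz.
58 Hz mod fs = 26 Hz.
26 Hz > fs/2 = 16 Hz, folds to fs − 26 Hz = 6 Hz.
170 Hz mod fs = 10 Hz.
10 Hz ≤ fs/2 = 16 Hz, appears at 10 Hz.
134 Hz mod fs = 6 Hz.
6 Hz ≤ fs/2 = 16 Hz, appears at 6 Hz.
106 Hz mod fs = 10 Hz.
10 Hz ≤ fs/2 = 16 Hz, appears at 10 Hz.
Distinct values: {6 Hz, 10 Hz}.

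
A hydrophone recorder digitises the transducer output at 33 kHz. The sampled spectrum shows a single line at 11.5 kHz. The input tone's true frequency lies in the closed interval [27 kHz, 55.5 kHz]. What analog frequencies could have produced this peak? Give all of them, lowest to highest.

Frequencies that alias to 11.5 kHz are k·fs ± 11.5 kHz for integer k ≥ 0.
k=0: 11.5 kHz.
k=1: 21.5 kHz, 44.5 kHz.
k=2: 54.5 kHz, 77.5 kHz.
k=3: 87.5 kHz, 110.5 kHz.
Within [27 kHz, 55.5 kHz]: 44.5 kHz, 54.5 kHz.

44.5 kHz, 54.5 kHz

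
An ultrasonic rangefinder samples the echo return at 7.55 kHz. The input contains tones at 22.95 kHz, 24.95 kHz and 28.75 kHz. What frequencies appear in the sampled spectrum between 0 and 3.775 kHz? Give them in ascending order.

0.3 kHz, 1.45 kHz, 2.3 kHz

fs/2 = 3.775 kHz.
22.95 kHz mod fs = 0.3 kHz.
0.3 kHz ≤ fs/2 = 3.775 kHz, appears at 0.3 kHz.
24.95 kHz mod fs = 2.3 kHz.
2.3 kHz ≤ fs/2 = 3.775 kHz, appears at 2.3 kHz.
28.75 kHz mod fs = 6.1 kHz.
6.1 kHz > fs/2 = 3.775 kHz, folds to fs − 6.1 kHz = 1.45 kHz.
Distinct values: {0.3 kHz, 1.45 kHz, 2.3 kHz}.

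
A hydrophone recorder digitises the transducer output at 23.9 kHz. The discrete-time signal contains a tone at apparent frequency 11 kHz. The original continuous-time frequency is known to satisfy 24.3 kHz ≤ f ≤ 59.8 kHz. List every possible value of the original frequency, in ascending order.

Frequencies that alias to 11 kHz are k·fs ± 11 kHz for integer k ≥ 0.
k=0: 11 kHz.
k=1: 12.9 kHz, 34.9 kHz.
k=2: 36.8 kHz, 58.8 kHz.
k=3: 60.7 kHz, 82.7 kHz.
Within [24.3 kHz, 59.8 kHz]: 34.9 kHz, 36.8 kHz, 58.8 kHz.

34.9 kHz, 36.8 kHz, 58.8 kHz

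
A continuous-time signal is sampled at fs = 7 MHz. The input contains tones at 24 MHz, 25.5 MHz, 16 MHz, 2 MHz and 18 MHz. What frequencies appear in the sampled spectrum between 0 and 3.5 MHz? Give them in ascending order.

2 MHz, 2.5 MHz, 3 MHz

fs/2 = 3.5 MHz.
24 MHz mod fs = 3 MHz.
3 MHz ≤ fs/2 = 3.5 MHz, appears at 3 MHz.
25.5 MHz mod fs = 4.5 MHz.
4.5 MHz > fs/2 = 3.5 MHz, folds to fs − 4.5 MHz = 2.5 MHz.
16 MHz mod fs = 2 MHz.
2 MHz ≤ fs/2 = 3.5 MHz, appears at 2 MHz.
2 MHz ≤ fs/2 = 3.5 MHz, passes unchanged.
18 MHz mod fs = 4 MHz.
4 MHz > fs/2 = 3.5 MHz, folds to fs − 4 MHz = 3 MHz.
Distinct values: {2 MHz, 2.5 MHz, 3 MHz}.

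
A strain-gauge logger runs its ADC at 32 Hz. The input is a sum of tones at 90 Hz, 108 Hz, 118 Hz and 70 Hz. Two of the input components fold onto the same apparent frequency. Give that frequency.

fs/2 = 16 Hz.
90 Hz mod fs = 26 Hz.
26 Hz > fs/2 = 16 Hz, folds to fs − 26 Hz = 6 Hz.
108 Hz mod fs = 12 Hz.
12 Hz ≤ fs/2 = 16 Hz, appears at 12 Hz.
118 Hz mod fs = 22 Hz.
22 Hz > fs/2 = 16 Hz, folds to fs − 22 Hz = 10 Hz.
70 Hz mod fs = 6 Hz.
6 Hz ≤ fs/2 = 16 Hz, appears at 6 Hz.
70 Hz and 90 Hz both map to 6 Hz.

6 Hz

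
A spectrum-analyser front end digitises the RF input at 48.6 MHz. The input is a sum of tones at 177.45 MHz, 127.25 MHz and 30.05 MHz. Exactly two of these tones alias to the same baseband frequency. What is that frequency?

18.55 MHz

fs/2 = 24.3 MHz.
177.45 MHz mod fs = 31.65 MHz.
31.65 MHz > fs/2 = 24.3 MHz, folds to fs − 31.65 MHz = 16.95 MHz.
127.25 MHz mod fs = 30.05 MHz.
30.05 MHz > fs/2 = 24.3 MHz, folds to fs − 30.05 MHz = 18.55 MHz.
30.05 MHz > fs/2 = 24.3 MHz, folds to fs − 30.05 MHz = 18.55 MHz.
30.05 MHz and 127.25 MHz both map to 18.55 MHz.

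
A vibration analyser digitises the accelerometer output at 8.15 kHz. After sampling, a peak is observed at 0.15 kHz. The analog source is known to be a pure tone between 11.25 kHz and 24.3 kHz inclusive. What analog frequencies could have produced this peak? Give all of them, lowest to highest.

16.15 kHz, 16.45 kHz, 24.3 kHz

Frequencies that alias to 0.15 kHz are k·fs ± 0.15 kHz for integer k ≥ 0.
k=0: 0.15 kHz.
k=1: 8 kHz, 8.3 kHz.
k=2: 16.15 kHz, 16.45 kHz.
k=3: 24.3 kHz, 24.6 kHz.
k=4: 32.45 kHz, 32.75 kHz.
Within [11.25 kHz, 24.3 kHz]: 16.15 kHz, 16.45 kHz, 24.3 kHz.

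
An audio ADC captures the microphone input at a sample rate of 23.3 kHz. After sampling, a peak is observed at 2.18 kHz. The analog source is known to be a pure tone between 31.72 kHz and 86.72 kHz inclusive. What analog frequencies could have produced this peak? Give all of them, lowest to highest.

44.42 kHz, 48.78 kHz, 67.72 kHz, 72.08 kHz

Frequencies that alias to 2.18 kHz are k·fs ± 2.18 kHz for integer k ≥ 0.
k=0: 2.18 kHz.
k=1: 21.12 kHz, 25.48 kHz.
k=2: 44.42 kHz, 48.78 kHz.
k=3: 67.72 kHz, 72.08 kHz.
k=4: 91.02 kHz, 95.38 kHz.
Within [31.72 kHz, 86.72 kHz]: 44.42 kHz, 48.78 kHz, 67.72 kHz, 72.08 kHz.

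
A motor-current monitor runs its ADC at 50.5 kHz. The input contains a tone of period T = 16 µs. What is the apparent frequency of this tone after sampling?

12 kHz

T = 16 µs → f = 1/T = 62.5 kHz.
62.5 kHz mod fs = 12 kHz.
12 kHz ≤ fs/2 = 25.25 kHz, appears at 12 kHz.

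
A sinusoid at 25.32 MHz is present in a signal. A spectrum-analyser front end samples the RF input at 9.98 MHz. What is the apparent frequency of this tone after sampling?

4.62 MHz

25.32 MHz mod fs = 5.36 MHz.
5.36 MHz > fs/2 = 4.99 MHz, folds to fs − 5.36 MHz = 4.62 MHz.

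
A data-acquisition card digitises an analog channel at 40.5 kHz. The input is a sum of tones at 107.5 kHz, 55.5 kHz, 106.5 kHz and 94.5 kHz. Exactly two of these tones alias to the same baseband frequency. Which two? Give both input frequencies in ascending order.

fs/2 = 20.25 kHz.
107.5 kHz mod fs = 26.5 kHz.
26.5 kHz > fs/2 = 20.25 kHz, folds to fs − 26.5 kHz = 14 kHz.
55.5 kHz mod fs = 15 kHz.
15 kHz ≤ fs/2 = 20.25 kHz, appears at 15 kHz.
106.5 kHz mod fs = 25.5 kHz.
25.5 kHz > fs/2 = 20.25 kHz, folds to fs − 25.5 kHz = 15 kHz.
94.5 kHz mod fs = 13.5 kHz.
13.5 kHz ≤ fs/2 = 20.25 kHz, appears at 13.5 kHz.
55.5 kHz and 106.5 kHz both map to 15 kHz.

55.5 kHz, 106.5 kHz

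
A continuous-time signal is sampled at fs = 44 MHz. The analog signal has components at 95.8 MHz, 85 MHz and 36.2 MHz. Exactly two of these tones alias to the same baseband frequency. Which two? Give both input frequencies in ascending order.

36.2 MHz, 95.8 MHz

fs/2 = 22 MHz.
95.8 MHz mod fs = 7.8 MHz.
7.8 MHz ≤ fs/2 = 22 MHz, appears at 7.8 MHz.
85 MHz mod fs = 41 MHz.
41 MHz > fs/2 = 22 MHz, folds to fs − 41 MHz = 3 MHz.
36.2 MHz > fs/2 = 22 MHz, folds to fs − 36.2 MHz = 7.8 MHz.
36.2 MHz and 95.8 MHz both map to 7.8 MHz.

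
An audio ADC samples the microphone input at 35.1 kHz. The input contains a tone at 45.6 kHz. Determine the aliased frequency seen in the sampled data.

45.6 kHz mod fs = 10.5 kHz.
10.5 kHz ≤ fs/2 = 17.55 kHz, appears at 10.5 kHz.

10.5 kHz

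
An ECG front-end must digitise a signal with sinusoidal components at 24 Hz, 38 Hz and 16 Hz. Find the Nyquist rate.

Highest-frequency component: 38 Hz.
Nyquist rate = 2 × 38 Hz = 76 Hz.

76 Hz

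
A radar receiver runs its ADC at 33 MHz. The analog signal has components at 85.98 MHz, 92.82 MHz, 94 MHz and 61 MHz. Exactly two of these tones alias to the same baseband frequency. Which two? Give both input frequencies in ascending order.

fs/2 = 16.5 MHz.
85.98 MHz mod fs = 19.98 MHz.
19.98 MHz > fs/2 = 16.5 MHz, folds to fs − 19.98 MHz = 13.02 MHz.
92.82 MHz mod fs = 26.82 MHz.
26.82 MHz > fs/2 = 16.5 MHz, folds to fs − 26.82 MHz = 6.18 MHz.
94 MHz mod fs = 28 MHz.
28 MHz > fs/2 = 16.5 MHz, folds to fs − 28 MHz = 5 MHz.
61 MHz mod fs = 28 MHz.
28 MHz > fs/2 = 16.5 MHz, folds to fs − 28 MHz = 5 MHz.
61 MHz and 94 MHz both map to 5 MHz.

61 MHz, 94 MHz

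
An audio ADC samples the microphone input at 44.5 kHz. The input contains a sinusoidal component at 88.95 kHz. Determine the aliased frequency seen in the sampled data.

0.05 kHz

88.95 kHz mod fs = 44.45 kHz.
44.45 kHz > fs/2 = 22.25 kHz, folds to fs − 44.45 kHz = 0.05 kHz.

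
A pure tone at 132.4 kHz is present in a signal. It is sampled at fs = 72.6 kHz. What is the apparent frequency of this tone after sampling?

132.4 kHz mod fs = 59.8 kHz.
59.8 kHz > fs/2 = 36.3 kHz, folds to fs − 59.8 kHz = 12.8 kHz.

12.8 kHz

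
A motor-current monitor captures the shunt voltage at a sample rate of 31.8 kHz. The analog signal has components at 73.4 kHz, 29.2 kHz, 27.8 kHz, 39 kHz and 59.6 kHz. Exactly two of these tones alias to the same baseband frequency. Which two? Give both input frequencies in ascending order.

27.8 kHz, 59.6 kHz

fs/2 = 15.9 kHz.
73.4 kHz mod fs = 9.8 kHz.
9.8 kHz ≤ fs/2 = 15.9 kHz, appears at 9.8 kHz.
29.2 kHz > fs/2 = 15.9 kHz, folds to fs − 29.2 kHz = 2.6 kHz.
27.8 kHz > fs/2 = 15.9 kHz, folds to fs − 27.8 kHz = 4 kHz.
39 kHz mod fs = 7.2 kHz.
7.2 kHz ≤ fs/2 = 15.9 kHz, appears at 7.2 kHz.
59.6 kHz mod fs = 27.8 kHz.
27.8 kHz > fs/2 = 15.9 kHz, folds to fs − 27.8 kHz = 4 kHz.
27.8 kHz and 59.6 kHz both map to 4 kHz.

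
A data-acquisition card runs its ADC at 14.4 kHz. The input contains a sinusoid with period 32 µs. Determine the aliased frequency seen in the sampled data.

2.45 kHz

T = 32 µs → f = 1/T = 31.25 kHz.
31.25 kHz mod fs = 2.45 kHz.
2.45 kHz ≤ fs/2 = 7.2 kHz, appears at 2.45 kHz.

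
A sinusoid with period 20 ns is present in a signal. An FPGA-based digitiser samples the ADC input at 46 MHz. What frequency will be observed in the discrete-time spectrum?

4 MHz

T = 20 ns → f = 1/T = 50 MHz.
50 MHz mod fs = 4 MHz.
4 MHz ≤ fs/2 = 23 MHz, appears at 4 MHz.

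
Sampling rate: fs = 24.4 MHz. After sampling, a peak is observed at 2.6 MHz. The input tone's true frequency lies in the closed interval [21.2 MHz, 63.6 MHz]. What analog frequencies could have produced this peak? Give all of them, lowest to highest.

21.8 MHz, 27 MHz, 46.2 MHz, 51.4 MHz

Frequencies that alias to 2.6 MHz are k·fs ± 2.6 MHz for integer k ≥ 0.
k=0: 2.6 MHz.
k=1: 21.8 MHz, 27 MHz.
k=2: 46.2 MHz, 51.4 MHz.
k=3: 70.6 MHz, 75.8 MHz.
Within [21.2 MHz, 63.6 MHz]: 21.8 MHz, 27 MHz, 46.2 MHz, 51.4 MHz.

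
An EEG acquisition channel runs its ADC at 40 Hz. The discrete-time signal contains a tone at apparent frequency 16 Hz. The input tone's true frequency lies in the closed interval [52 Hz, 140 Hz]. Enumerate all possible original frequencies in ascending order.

56 Hz, 64 Hz, 96 Hz, 104 Hz, 136 Hz

Frequencies that alias to 16 Hz are k·fs ± 16 Hz for integer k ≥ 0.
k=0: 16 Hz.
k=1: 24 Hz, 56 Hz.
k=2: 64 Hz, 96 Hz.
k=3: 104 Hz, 136 Hz.
k=4: 144 Hz, 176 Hz.
Within [52 Hz, 140 Hz]: 56 Hz, 64 Hz, 96 Hz, 104 Hz, 136 Hz.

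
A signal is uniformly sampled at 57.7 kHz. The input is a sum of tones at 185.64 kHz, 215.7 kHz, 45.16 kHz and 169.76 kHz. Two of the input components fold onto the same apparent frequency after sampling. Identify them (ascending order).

fs/2 = 28.85 kHz.
185.64 kHz mod fs = 12.54 kHz.
12.54 kHz ≤ fs/2 = 28.85 kHz, appears at 12.54 kHz.
215.7 kHz mod fs = 42.6 kHz.
42.6 kHz > fs/2 = 28.85 kHz, folds to fs − 42.6 kHz = 15.1 kHz.
45.16 kHz > fs/2 = 28.85 kHz, folds to fs − 45.16 kHz = 12.54 kHz.
169.76 kHz mod fs = 54.36 kHz.
54.36 kHz > fs/2 = 28.85 kHz, folds to fs − 54.36 kHz = 3.34 kHz.
45.16 kHz and 185.64 kHz both map to 12.54 kHz.

45.16 kHz, 185.64 kHz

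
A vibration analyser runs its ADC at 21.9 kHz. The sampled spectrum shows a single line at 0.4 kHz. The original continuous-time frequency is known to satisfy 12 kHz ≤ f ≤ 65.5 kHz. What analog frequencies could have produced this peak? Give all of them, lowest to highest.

Frequencies that alias to 0.4 kHz are k·fs ± 0.4 kHz for integer k ≥ 0.
k=0: 0.4 kHz.
k=1: 21.5 kHz, 22.3 kHz.
k=2: 43.4 kHz, 44.2 kHz.
k=3: 65.3 kHz, 66.1 kHz.
k=4: 87.2 kHz, 88 kHz.
Within [12 kHz, 65.5 kHz]: 21.5 kHz, 22.3 kHz, 43.4 kHz, 44.2 kHz, 65.3 kHz.

21.5 kHz, 22.3 kHz, 43.4 kHz, 44.2 kHz, 65.3 kHz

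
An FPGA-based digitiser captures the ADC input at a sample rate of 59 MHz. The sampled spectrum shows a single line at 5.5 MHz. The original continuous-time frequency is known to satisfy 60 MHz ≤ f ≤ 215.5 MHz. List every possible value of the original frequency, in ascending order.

Frequencies that alias to 5.5 MHz are k·fs ± 5.5 MHz for integer k ≥ 0.
k=0: 5.5 MHz.
k=1: 53.5 MHz, 64.5 MHz.
k=2: 112.5 MHz, 123.5 MHz.
k=3: 171.5 MHz, 182.5 MHz.
k=4: 230.5 MHz, 241.5 MHz.
Within [60 MHz, 215.5 MHz]: 64.5 MHz, 112.5 MHz, 123.5 MHz, 171.5 MHz, 182.5 MHz.

64.5 MHz, 112.5 MHz, 123.5 MHz, 171.5 MHz, 182.5 MHz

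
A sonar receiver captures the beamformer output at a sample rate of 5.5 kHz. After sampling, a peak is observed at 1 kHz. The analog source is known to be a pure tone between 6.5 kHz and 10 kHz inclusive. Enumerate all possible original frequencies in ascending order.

6.5 kHz, 10 kHz

Frequencies that alias to 1 kHz are k·fs ± 1 kHz for integer k ≥ 0.
k=0: 1 kHz.
k=1: 4.5 kHz, 6.5 kHz.
k=2: 10 kHz, 12 kHz.
k=3: 15.5 kHz, 17.5 kHz.
Within [6.5 kHz, 10 kHz]: 6.5 kHz, 10 kHz.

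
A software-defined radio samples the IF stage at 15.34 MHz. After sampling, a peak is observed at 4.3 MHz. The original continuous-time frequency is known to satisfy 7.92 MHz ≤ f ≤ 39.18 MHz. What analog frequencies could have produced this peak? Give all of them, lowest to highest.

11.04 MHz, 19.64 MHz, 26.38 MHz, 34.98 MHz

Frequencies that alias to 4.3 MHz are k·fs ± 4.3 MHz for integer k ≥ 0.
k=0: 4.3 MHz.
k=1: 11.04 MHz, 19.64 MHz.
k=2: 26.38 MHz, 34.98 MHz.
k=3: 41.72 MHz, 50.32 MHz.
Within [7.92 MHz, 39.18 MHz]: 11.04 MHz, 19.64 MHz, 26.38 MHz, 34.98 MHz.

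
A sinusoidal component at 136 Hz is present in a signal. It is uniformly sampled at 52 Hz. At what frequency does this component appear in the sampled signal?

136 Hz mod fs = 32 Hz.
32 Hz > fs/2 = 26 Hz, folds to fs − 32 Hz = 20 Hz.

20 Hz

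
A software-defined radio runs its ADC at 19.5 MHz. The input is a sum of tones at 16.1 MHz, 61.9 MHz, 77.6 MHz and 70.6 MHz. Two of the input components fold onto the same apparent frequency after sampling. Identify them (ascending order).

16.1 MHz, 61.9 MHz

fs/2 = 9.75 MHz.
16.1 MHz > fs/2 = 9.75 MHz, folds to fs − 16.1 MHz = 3.4 MHz.
61.9 MHz mod fs = 3.4 MHz.
3.4 MHz ≤ fs/2 = 9.75 MHz, appears at 3.4 MHz.
77.6 MHz mod fs = 19.1 MHz.
19.1 MHz > fs/2 = 9.75 MHz, folds to fs − 19.1 MHz = 0.4 MHz.
70.6 MHz mod fs = 12.1 MHz.
12.1 MHz > fs/2 = 9.75 MHz, folds to fs − 12.1 MHz = 7.4 MHz.
16.1 MHz and 61.9 MHz both map to 3.4 MHz.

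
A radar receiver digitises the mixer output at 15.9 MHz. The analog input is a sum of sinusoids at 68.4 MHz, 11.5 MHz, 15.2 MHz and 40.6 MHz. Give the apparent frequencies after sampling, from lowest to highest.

fs/2 = 7.95 MHz.
68.4 MHz mod fs = 4.8 MHz.
4.8 MHz ≤ fs/2 = 7.95 MHz, appears at 4.8 MHz.
11.5 MHz > fs/2 = 7.95 MHz, folds to fs − 11.5 MHz = 4.4 MHz.
15.2 MHz > fs/2 = 7.95 MHz, folds to fs − 15.2 MHz = 0.7 MHz.
40.6 MHz mod fs = 8.8 MHz.
8.8 MHz > fs/2 = 7.95 MHz, folds to fs − 8.8 MHz = 7.1 MHz.
Distinct values: {0.7 MHz, 4.4 MHz, 4.8 MHz, 7.1 MHz}.

0.7 MHz, 4.4 MHz, 4.8 MHz, 7.1 MHz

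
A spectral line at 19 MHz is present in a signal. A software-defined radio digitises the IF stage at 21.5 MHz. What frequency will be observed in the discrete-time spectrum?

2.5 MHz

19 MHz > fs/2 = 10.75 MHz, folds to fs − 19 MHz = 2.5 MHz.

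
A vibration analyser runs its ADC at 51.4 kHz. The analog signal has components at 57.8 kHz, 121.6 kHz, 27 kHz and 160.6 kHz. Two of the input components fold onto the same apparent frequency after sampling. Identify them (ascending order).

57.8 kHz, 160.6 kHz

fs/2 = 25.7 kHz.
57.8 kHz mod fs = 6.4 kHz.
6.4 kHz ≤ fs/2 = 25.7 kHz, appears at 6.4 kHz.
121.6 kHz mod fs = 18.8 kHz.
18.8 kHz ≤ fs/2 = 25.7 kHz, appears at 18.8 kHz.
27 kHz > fs/2 = 25.7 kHz, folds to fs − 27 kHz = 24.4 kHz.
160.6 kHz mod fs = 6.4 kHz.
6.4 kHz ≤ fs/2 = 25.7 kHz, appears at 6.4 kHz.
57.8 kHz and 160.6 kHz both map to 6.4 kHz.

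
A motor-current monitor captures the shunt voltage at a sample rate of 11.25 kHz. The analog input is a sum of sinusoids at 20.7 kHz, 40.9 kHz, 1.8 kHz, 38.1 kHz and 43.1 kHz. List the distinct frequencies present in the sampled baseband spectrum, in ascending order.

fs/2 = 5.625 kHz.
20.7 kHz mod fs = 9.45 kHz.
9.45 kHz > fs/2 = 5.625 kHz, folds to fs − 9.45 kHz = 1.8 kHz.
40.9 kHz mod fs = 7.15 kHz.
7.15 kHz > fs/2 = 5.625 kHz, folds to fs − 7.15 kHz = 4.1 kHz.
1.8 kHz ≤ fs/2 = 5.625 kHz, passes unchanged.
38.1 kHz mod fs = 4.35 kHz.
4.35 kHz ≤ fs/2 = 5.625 kHz, appears at 4.35 kHz.
43.1 kHz mod fs = 9.35 kHz.
9.35 kHz > fs/2 = 5.625 kHz, folds to fs − 9.35 kHz = 1.9 kHz.
Distinct values: {1.8 kHz, 1.9 kHz, 4.1 kHz, 4.35 kHz}.

1.8 kHz, 1.9 kHz, 4.1 kHz, 4.35 kHz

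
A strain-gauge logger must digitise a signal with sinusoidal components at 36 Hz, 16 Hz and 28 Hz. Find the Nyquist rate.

Highest-frequency component: 36 Hz.
Nyquist rate = 2 × 36 Hz = 72 Hz.

72 Hz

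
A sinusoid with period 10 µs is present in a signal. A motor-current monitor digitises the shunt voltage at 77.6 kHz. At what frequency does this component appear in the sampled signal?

22.4 kHz

T = 10 µs → f = 1/T = 100 kHz.
100 kHz mod fs = 22.4 kHz.
22.4 kHz ≤ fs/2 = 38.8 kHz, appears at 22.4 kHz.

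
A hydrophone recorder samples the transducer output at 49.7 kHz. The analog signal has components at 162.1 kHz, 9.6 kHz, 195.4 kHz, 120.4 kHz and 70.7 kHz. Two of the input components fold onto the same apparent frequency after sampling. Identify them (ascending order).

70.7 kHz, 120.4 kHz

fs/2 = 24.85 kHz.
162.1 kHz mod fs = 13 kHz.
13 kHz ≤ fs/2 = 24.85 kHz, appears at 13 kHz.
9.6 kHz ≤ fs/2 = 24.85 kHz, passes unchanged.
195.4 kHz mod fs = 46.3 kHz.
46.3 kHz > fs/2 = 24.85 kHz, folds to fs − 46.3 kHz = 3.4 kHz.
120.4 kHz mod fs = 21 kHz.
21 kHz ≤ fs/2 = 24.85 kHz, appears at 21 kHz.
70.7 kHz mod fs = 21 kHz.
21 kHz ≤ fs/2 = 24.85 kHz, appears at 21 kHz.
70.7 kHz and 120.4 kHz both map to 21 kHz.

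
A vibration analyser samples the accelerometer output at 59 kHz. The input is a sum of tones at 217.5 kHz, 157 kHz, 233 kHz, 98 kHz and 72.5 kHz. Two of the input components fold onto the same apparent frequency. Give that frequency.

20 kHz

fs/2 = 29.5 kHz.
217.5 kHz mod fs = 40.5 kHz.
40.5 kHz > fs/2 = 29.5 kHz, folds to fs − 40.5 kHz = 18.5 kHz.
157 kHz mod fs = 39 kHz.
39 kHz > fs/2 = 29.5 kHz, folds to fs − 39 kHz = 20 kHz.
233 kHz mod fs = 56 kHz.
56 kHz > fs/2 = 29.5 kHz, folds to fs − 56 kHz = 3 kHz.
98 kHz mod fs = 39 kHz.
39 kHz > fs/2 = 29.5 kHz, folds to fs − 39 kHz = 20 kHz.
72.5 kHz mod fs = 13.5 kHz.
13.5 kHz ≤ fs/2 = 29.5 kHz, appears at 13.5 kHz.
98 kHz and 157 kHz both map to 20 kHz.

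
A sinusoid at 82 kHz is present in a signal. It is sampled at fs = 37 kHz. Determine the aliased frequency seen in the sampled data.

82 kHz mod fs = 8 kHz.
8 kHz ≤ fs/2 = 18.5 kHz, appears at 8 kHz.

8 kHz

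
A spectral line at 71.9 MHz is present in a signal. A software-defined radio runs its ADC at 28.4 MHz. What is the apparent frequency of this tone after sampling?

71.9 MHz mod fs = 15.1 MHz.
15.1 MHz > fs/2 = 14.2 MHz, folds to fs − 15.1 MHz = 13.3 MHz.

13.3 MHz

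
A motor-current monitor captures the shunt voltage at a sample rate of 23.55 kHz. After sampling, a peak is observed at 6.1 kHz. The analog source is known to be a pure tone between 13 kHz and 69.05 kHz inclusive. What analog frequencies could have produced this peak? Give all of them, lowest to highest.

Frequencies that alias to 6.1 kHz are k·fs ± 6.1 kHz for integer k ≥ 0.
k=0: 6.1 kHz.
k=1: 17.45 kHz, 29.65 kHz.
k=2: 41 kHz, 53.2 kHz.
k=3: 64.55 kHz, 76.75 kHz.
k=4: 88.1 kHz, 100.3 kHz.
Within [13 kHz, 69.05 kHz]: 17.45 kHz, 29.65 kHz, 41 kHz, 53.2 kHz, 64.55 kHz.

17.45 kHz, 29.65 kHz, 41 kHz, 53.2 kHz, 64.55 kHz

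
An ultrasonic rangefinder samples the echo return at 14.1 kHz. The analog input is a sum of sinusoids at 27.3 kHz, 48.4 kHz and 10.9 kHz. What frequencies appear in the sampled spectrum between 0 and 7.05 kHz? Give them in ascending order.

fs/2 = 7.05 kHz.
27.3 kHz mod fs = 13.2 kHz.
13.2 kHz > fs/2 = 7.05 kHz, folds to fs − 13.2 kHz = 0.9 kHz.
48.4 kHz mod fs = 6.1 kHz.
6.1 kHz ≤ fs/2 = 7.05 kHz, appears at 6.1 kHz.
10.9 kHz > fs/2 = 7.05 kHz, folds to fs − 10.9 kHz = 3.2 kHz.
Distinct values: {0.9 kHz, 3.2 kHz, 6.1 kHz}.

0.9 kHz, 3.2 kHz, 6.1 kHz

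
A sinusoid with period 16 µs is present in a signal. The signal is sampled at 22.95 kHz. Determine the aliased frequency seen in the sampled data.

6.35 kHz

T = 16 µs → f = 1/T = 62.5 kHz.
62.5 kHz mod fs = 16.6 kHz.
16.6 kHz > fs/2 = 11.475 kHz, folds to fs − 16.6 kHz = 6.35 kHz.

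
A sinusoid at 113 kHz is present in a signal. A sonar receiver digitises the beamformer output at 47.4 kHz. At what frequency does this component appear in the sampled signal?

18.2 kHz

113 kHz mod fs = 18.2 kHz.
18.2 kHz ≤ fs/2 = 23.7 kHz, appears at 18.2 kHz.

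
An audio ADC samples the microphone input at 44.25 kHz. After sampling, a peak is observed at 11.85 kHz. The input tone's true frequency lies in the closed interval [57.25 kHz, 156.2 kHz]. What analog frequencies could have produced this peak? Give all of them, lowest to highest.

76.65 kHz, 100.35 kHz, 120.9 kHz, 144.6 kHz

Frequencies that alias to 11.85 kHz are k·fs ± 11.85 kHz for integer k ≥ 0.
k=0: 11.85 kHz.
k=1: 32.4 kHz, 56.1 kHz.
k=2: 76.65 kHz, 100.35 kHz.
k=3: 120.9 kHz, 144.6 kHz.
k=4: 165.15 kHz, 188.85 kHz.
Within [57.25 kHz, 156.2 kHz]: 76.65 kHz, 100.35 kHz, 120.9 kHz, 144.6 kHz.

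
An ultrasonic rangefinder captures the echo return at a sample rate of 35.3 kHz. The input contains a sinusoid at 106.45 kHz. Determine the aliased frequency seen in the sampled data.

106.45 kHz mod fs = 0.55 kHz.
0.55 kHz ≤ fs/2 = 17.65 kHz, appears at 0.55 kHz.

0.55 kHz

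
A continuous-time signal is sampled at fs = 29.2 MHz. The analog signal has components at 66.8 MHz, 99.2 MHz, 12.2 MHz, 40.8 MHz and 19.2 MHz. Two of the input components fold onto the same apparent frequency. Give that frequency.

11.6 MHz

fs/2 = 14.6 MHz.
66.8 MHz mod fs = 8.4 MHz.
8.4 MHz ≤ fs/2 = 14.6 MHz, appears at 8.4 MHz.
99.2 MHz mod fs = 11.6 MHz.
11.6 MHz ≤ fs/2 = 14.6 MHz, appears at 11.6 MHz.
12.2 MHz ≤ fs/2 = 14.6 MHz, passes unchanged.
40.8 MHz mod fs = 11.6 MHz.
11.6 MHz ≤ fs/2 = 14.6 MHz, appears at 11.6 MHz.
19.2 MHz > fs/2 = 14.6 MHz, folds to fs − 19.2 MHz = 10 MHz.
40.8 MHz and 99.2 MHz both map to 11.6 MHz.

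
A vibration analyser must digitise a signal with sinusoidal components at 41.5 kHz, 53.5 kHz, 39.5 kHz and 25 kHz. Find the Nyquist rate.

107 kHz

Highest-frequency component: 53.5 kHz.
Nyquist rate = 2 × 53.5 kHz = 107 kHz.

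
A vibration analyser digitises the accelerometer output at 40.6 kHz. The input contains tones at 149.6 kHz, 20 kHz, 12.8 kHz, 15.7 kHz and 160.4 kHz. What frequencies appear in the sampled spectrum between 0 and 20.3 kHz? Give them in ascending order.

2 kHz, 12.8 kHz, 15.7 kHz, 20 kHz

fs/2 = 20.3 kHz.
149.6 kHz mod fs = 27.8 kHz.
27.8 kHz > fs/2 = 20.3 kHz, folds to fs − 27.8 kHz = 12.8 kHz.
20 kHz ≤ fs/2 = 20.3 kHz, passes unchanged.
12.8 kHz ≤ fs/2 = 20.3 kHz, passes unchanged.
15.7 kHz ≤ fs/2 = 20.3 kHz, passes unchanged.
160.4 kHz mod fs = 38.6 kHz.
38.6 kHz > fs/2 = 20.3 kHz, folds to fs − 38.6 kHz = 2 kHz.
Distinct values: {2 kHz, 12.8 kHz, 15.7 kHz, 20 kHz}.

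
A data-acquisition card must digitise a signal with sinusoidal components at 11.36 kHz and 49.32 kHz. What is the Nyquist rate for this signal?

Highest-frequency component: 49.32 kHz.
Nyquist rate = 2 × 49.32 kHz = 98.64 kHz.

98.64 kHz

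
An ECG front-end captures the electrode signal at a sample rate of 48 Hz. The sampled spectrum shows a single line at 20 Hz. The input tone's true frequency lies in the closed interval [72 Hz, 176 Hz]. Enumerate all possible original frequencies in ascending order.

76 Hz, 116 Hz, 124 Hz, 164 Hz, 172 Hz

Frequencies that alias to 20 Hz are k·fs ± 20 Hz for integer k ≥ 0.
k=0: 20 Hz.
k=1: 28 Hz, 68 Hz.
k=2: 76 Hz, 116 Hz.
k=3: 124 Hz, 164 Hz.
k=4: 172 Hz, 212 Hz.
k=5: 220 Hz, 260 Hz.
Within [72 Hz, 176 Hz]: 76 Hz, 116 Hz, 124 Hz, 164 Hz, 172 Hz.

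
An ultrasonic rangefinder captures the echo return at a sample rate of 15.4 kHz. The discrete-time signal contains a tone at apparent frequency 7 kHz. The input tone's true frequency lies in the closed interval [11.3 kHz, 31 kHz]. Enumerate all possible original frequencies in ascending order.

22.4 kHz, 23.8 kHz

Frequencies that alias to 7 kHz are k·fs ± 7 kHz for integer k ≥ 0.
k=0: 7 kHz.
k=1: 8.4 kHz, 22.4 kHz.
k=2: 23.8 kHz, 37.8 kHz.
k=3: 39.2 kHz, 53.2 kHz.
Within [11.3 kHz, 31 kHz]: 22.4 kHz, 23.8 kHz.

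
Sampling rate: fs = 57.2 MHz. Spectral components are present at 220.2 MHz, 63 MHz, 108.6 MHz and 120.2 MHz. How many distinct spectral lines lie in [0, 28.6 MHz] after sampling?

2

fs/2 = 28.6 MHz.
220.2 MHz mod fs = 48.6 MHz.
48.6 MHz > fs/2 = 28.6 MHz, folds to fs − 48.6 MHz = 8.6 MHz.
63 MHz mod fs = 5.8 MHz.
5.8 MHz ≤ fs/2 = 28.6 MHz, appears at 5.8 MHz.
108.6 MHz mod fs = 51.4 MHz.
51.4 MHz > fs/2 = 28.6 MHz, folds to fs − 51.4 MHz = 5.8 MHz.
120.2 MHz mod fs = 5.8 MHz.
5.8 MHz ≤ fs/2 = 28.6 MHz, appears at 5.8 MHz.
Distinct values: {5.8 MHz, 8.6 MHz} → 2.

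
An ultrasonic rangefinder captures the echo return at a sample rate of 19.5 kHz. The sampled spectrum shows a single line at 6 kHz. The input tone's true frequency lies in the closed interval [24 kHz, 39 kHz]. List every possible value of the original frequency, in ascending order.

25.5 kHz, 33 kHz

Frequencies that alias to 6 kHz are k·fs ± 6 kHz for integer k ≥ 0.
k=0: 6 kHz.
k=1: 13.5 kHz, 25.5 kHz.
k=2: 33 kHz, 45 kHz.
k=3: 52.5 kHz, 64.5 kHz.
Within [24 kHz, 39 kHz]: 25.5 kHz, 33 kHz.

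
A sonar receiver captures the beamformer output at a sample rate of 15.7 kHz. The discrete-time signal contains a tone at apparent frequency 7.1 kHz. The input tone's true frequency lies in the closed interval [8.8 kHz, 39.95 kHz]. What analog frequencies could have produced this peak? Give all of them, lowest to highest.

22.8 kHz, 24.3 kHz, 38.5 kHz

Frequencies that alias to 7.1 kHz are k·fs ± 7.1 kHz for integer k ≥ 0.
k=0: 7.1 kHz.
k=1: 8.6 kHz, 22.8 kHz.
k=2: 24.3 kHz, 38.5 kHz.
k=3: 40 kHz, 54.2 kHz.
Within [8.8 kHz, 39.95 kHz]: 22.8 kHz, 24.3 kHz, 38.5 kHz.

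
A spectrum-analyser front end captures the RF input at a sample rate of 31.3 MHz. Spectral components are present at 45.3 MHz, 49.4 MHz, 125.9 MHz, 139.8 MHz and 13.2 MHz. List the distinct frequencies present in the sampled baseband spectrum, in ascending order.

fs/2 = 15.65 MHz.
45.3 MHz mod fs = 14 MHz.
14 MHz ≤ fs/2 = 15.65 MHz, appears at 14 MHz.
49.4 MHz mod fs = 18.1 MHz.
18.1 MHz > fs/2 = 15.65 MHz, folds to fs − 18.1 MHz = 13.2 MHz.
125.9 MHz mod fs = 0.7 MHz.
0.7 MHz ≤ fs/2 = 15.65 MHz, appears at 0.7 MHz.
139.8 MHz mod fs = 14.6 MHz.
14.6 MHz ≤ fs/2 = 15.65 MHz, appears at 14.6 MHz.
13.2 MHz ≤ fs/2 = 15.65 MHz, passes unchanged.
Distinct values: {0.7 MHz, 13.2 MHz, 14 MHz, 14.6 MHz}.

0.7 MHz, 13.2 MHz, 14 MHz, 14.6 MHz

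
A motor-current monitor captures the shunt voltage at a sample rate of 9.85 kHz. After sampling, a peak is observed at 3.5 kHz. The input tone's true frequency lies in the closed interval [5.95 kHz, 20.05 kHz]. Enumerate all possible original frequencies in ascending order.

6.35 kHz, 13.35 kHz, 16.2 kHz

Frequencies that alias to 3.5 kHz are k·fs ± 3.5 kHz for integer k ≥ 0.
k=0: 3.5 kHz.
k=1: 6.35 kHz, 13.35 kHz.
k=2: 16.2 kHz, 23.2 kHz.
k=3: 26.05 kHz, 33.05 kHz.
Within [5.95 kHz, 20.05 kHz]: 6.35 kHz, 13.35 kHz, 16.2 kHz.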